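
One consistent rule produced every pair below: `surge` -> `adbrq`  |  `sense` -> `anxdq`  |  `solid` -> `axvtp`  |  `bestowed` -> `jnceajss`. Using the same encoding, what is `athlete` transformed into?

In surge: s→a is +8, u→d is +9, r→b is +10, g→r is +11 — the shift increases by 1 each position. Each letter shifts forward by (position + 8), i.e. 8, 9, 10, … — the shift grows by one for each successive letter.
Applying it to athlete: a+8=i, t+9=c, h+10=r, l+11=w, e+12=q, t+13=g, e+14=s.

icrwqgs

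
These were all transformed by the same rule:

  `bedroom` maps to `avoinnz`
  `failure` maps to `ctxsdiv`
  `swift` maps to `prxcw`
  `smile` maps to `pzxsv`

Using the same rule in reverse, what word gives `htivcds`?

careful

b(1)→a(0) and e(4)→v(21) fit y≡7x+19 (mod 26); the inverse of 7 mod 26 is 15. This is an affine cipher: with a=0,…,z=25, each position x becomes (7x+19) mod 26.
Decoding htivcds: h(7)→15·(7−19)≡2=c; t(19)→15·(19−19)≡0=a; i(8)→15·(8−19)≡17=r; v(21)→15·(21−19)≡4=e; c(2)→15·(2−19)≡5=f; d(3)→15·(3−19)≡20=u; s(18)→15·(18−19)≡11=l (all mod 26).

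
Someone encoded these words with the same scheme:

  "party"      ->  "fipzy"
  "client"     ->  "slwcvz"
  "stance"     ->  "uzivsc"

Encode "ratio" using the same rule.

Treating letters as 0–25, the rule is x ↦ 5x + 8 (mod 26).
For ratio: r(17)→5·17+8≡15=p; a(0)→5·0+8≡8=i; t(19)→5·19+8≡25=z; i(8)→5·8+8≡22=w; o(14)→5·14+8≡0=a (all mod 26).

pizwa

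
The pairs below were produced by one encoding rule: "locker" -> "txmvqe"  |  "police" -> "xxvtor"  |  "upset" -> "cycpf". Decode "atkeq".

In locker: l→t is +8, o→x is +9, c→m is +10, k→v is +11 — the shift increases by 1 each position. The shift increases by 1 at each position, starting from +8: 8, 9, 10, ….
Undoing it on atkeq: a−8=s, t−9=k, k−10=a, e−11=t, q−12=e.

skate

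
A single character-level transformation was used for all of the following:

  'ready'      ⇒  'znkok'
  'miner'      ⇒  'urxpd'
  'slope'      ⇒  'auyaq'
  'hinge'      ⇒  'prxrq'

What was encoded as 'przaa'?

The shift increases by 1 at each position, starting from +8: 8, 9, 10, ….
Reversing it on przaa: p−8=h, r−9=i, z−10=p, a−11=p, a−12=o.

hippo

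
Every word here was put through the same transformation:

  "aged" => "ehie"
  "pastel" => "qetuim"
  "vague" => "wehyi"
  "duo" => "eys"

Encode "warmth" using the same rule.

xesnui

The shift depends on letter class: consonant g→h is +1, but vowel a→e is +4. Vowels shift forward by 4 and consonants shift forward by 1.
On warmth: w(cons)+1=x, a(vowel)+4=e, r(cons)+1=s, m(cons)+1=n, t(cons)+1=u, h(cons)+1=i.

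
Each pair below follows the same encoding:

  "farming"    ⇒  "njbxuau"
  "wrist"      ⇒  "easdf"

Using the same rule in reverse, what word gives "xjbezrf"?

partner

In farming: f→n is +8, a→j is +9, r→b is +10, m→x is +11 — the shift increases by 1 each position. Letter i (0-indexed) is shifted by i+8, so successive shifts are 8, 9, 10, ….
Reversing it on xjbezrf: x−8=p, j−9=a, b−10=r, e−11=t, z−12=n, r−13=e, f−14=r.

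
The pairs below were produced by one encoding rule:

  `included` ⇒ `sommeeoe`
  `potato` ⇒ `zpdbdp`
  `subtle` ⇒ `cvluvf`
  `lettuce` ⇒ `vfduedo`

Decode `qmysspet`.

Shifts by position in included: pos 0: i→s (+10), pos 1: n→o (+1), pos 2: c→m (+10), pos 3: l→m (+1) — repeating every 2. It's a Vigenère-style cipher with numeric key [10,1]: position i shifts by key[i mod 2].
Undoing it on qmysspet: q−10=g, m−1=l, y−10=o, s−1=r, s−10=i, p−1=o, e−10=u, t−1=s.

glorious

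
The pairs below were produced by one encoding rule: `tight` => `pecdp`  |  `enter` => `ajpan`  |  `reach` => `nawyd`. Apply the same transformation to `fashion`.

Compare letters: t→p is +22, i→e is +22, g→c is +22 — a constant shift. This is a Caesar cipher with shift 22.
Applying it to fashion: f+22=b, a+22=w, s+22=o, h+22=d, i+22=e, o+22=k, n+22=j.

bwodekj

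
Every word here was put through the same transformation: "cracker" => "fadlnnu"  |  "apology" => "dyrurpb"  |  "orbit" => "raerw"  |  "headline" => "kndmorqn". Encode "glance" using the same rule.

judwfn

A repeating key of period 2 is used — shifts +3, +9 over and over.
For glance: g+3=j, l+9=u, a+3=d, n+9=w, c+3=f, e+9=n.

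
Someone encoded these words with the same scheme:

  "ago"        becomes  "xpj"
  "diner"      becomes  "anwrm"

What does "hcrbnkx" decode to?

The output letters match the input read backwards, each shifted +9: ago reversed is oga. Two steps: reverse the string, then apply a Caesar shift of +9.
Undoing it on hcrbnkx: shift back: h−9=y, c−9=t, r−9=i, b−9=s, n−9=e, k−9=b, x−9=o → ytisebo; then reverse → obesity.

obesity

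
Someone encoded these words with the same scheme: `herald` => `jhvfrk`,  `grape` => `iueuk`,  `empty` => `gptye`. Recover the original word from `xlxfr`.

vital

In herald: h→j is +2, e→h is +3, r→v is +4, a→f is +5 — the shift increases by 1 each position. Letter i (0-indexed) is shifted by i+2, so successive shifts are 2, 3, 4, ….
Reversing it on xlxfr: x−2=v, l−3=i, x−4=t, f−5=a, r−6=l.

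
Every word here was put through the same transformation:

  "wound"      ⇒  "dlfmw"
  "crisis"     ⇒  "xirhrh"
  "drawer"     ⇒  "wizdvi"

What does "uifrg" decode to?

This is the alphabet-reversal cipher (Atbash): a becomes z, b becomes y, etc.
Decoding uifrg: u↔f, i↔r, f↔u, r↔i, g↔t.

fruit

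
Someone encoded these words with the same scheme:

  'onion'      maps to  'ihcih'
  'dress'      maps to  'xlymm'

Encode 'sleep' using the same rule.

Compare letters: o→i is +20, n→h is +20, i→c is +20 — a constant shift. Every letter moves 20 places later in the alphabet, wrapping around z→a.
Applying it to sleep: s+20=m, l+20=f, e+20=y, e+20=y, p+20=j.

mfyyj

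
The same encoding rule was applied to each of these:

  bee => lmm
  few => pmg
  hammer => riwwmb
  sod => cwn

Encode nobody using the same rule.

The shift depends on letter class: consonant b→l is +10, but vowel e→m is +8. The rule splits by letter class: vowels +8, consonants +10.
Applying it to nobody: n(cons)+10=x, o(vowel)+8=w, b(cons)+10=l, o(vowel)+8=w, d(cons)+10=n, y(cons)+10=i.

xwlwni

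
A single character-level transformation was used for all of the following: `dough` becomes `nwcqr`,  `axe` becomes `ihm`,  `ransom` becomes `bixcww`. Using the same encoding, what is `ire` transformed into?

The shift depends on letter class: consonant d→n is +10, but vowel o→w is +8. The rule splits by letter class: vowels +8, consonants +10.
On ire: i(vowel)+8=q, r(cons)+10=b, e(vowel)+8=m.

qbm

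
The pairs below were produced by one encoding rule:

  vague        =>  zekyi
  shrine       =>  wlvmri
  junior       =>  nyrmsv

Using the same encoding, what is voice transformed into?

Compare letters: v→z is +4, a→e is +4, g→k is +4 — a constant shift. It's a constant shift of +4 (ROT4).
Applying it to voice: v+4=z, o+4=s, i+4=m, c+4=g, e+4=i.

zsmgi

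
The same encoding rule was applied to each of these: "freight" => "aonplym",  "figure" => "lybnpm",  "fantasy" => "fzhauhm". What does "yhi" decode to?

bar

The output letters match the input read backwards, each shifted +7: freight reversed is thgierf. Read the word backwards and shift each letter +7.
Decoding yhi: shift back: y−7=r, h−7=a, i−7=b → rab; then reverse → bar.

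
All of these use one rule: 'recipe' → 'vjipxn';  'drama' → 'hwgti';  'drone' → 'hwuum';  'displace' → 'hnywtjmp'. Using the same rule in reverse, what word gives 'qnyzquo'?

missile

Letter i (0-indexed) is shifted by i+4, so successive shifts are 4, 5, 6, ….
Reversing it on qnyzquo: q−4=m, n−5=i, y−6=s, z−7=s, q−8=i, u−9=l, o−10=e.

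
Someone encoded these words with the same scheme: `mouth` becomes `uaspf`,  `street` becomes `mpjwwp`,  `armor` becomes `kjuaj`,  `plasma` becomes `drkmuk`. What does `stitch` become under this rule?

mpipqf

m(12)→u(20) and o(14)→a(0) fit y≡3x+10 (mod 26); the inverse of 3 mod 26 is 9. This is an affine cipher: with a=0,…,z=25, each position x becomes (3x+10) mod 26.
On stitch: s(18)→3·18+10≡12=m; t(19)→3·19+10≡15=p; i(8)→3·8+10≡8=i; t(19)→3·19+10≡15=p; c(2)→3·2+10≡16=q; h(7)→3·7+10≡5=f (all mod 26).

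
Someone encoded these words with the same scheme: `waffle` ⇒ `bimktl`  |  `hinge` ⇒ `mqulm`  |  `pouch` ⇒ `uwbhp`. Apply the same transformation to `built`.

It's a Vigenère-style cipher with numeric key [5,8,7]: position i shifts by key[i mod 3].
On built: b+5=g, u+8=c, i+7=p, l+5=q, t+8=b.

gcpqb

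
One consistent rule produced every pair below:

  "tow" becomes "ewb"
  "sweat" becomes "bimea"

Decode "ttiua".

The output letters match the input read backwards, each shifted +8: tow reversed is wot. Two steps: reverse the string, then apply a Caesar shift of +8.
Undoing it on ttiua: shift back: t−8=l, t−8=l, i−8=a, u−8=m, a−8=s → llams; then reverse → small.

small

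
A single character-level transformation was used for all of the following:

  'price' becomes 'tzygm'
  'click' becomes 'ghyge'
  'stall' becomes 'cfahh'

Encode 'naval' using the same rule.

p(15)→t(19) and r(17)→z(25) fit y≡3x+0 (mod 26); the inverse of 3 mod 26 is 9. Each letter's alphabet position (a=0..z=25) is mapped through 3·x+0 mod 26 — an affine cipher.
For naval: n(13)→3·13+0≡13=n; a(0)→3·0+0≡0=a; v(21)→3·21+0≡11=l; a(0)→3·0+0≡0=a; l(11)→3·11+0≡7=h (all mod 26).

nalah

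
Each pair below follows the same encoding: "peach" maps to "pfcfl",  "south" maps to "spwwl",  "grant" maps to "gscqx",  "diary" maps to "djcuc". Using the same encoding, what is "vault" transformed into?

In peach: p→p is +0, e→f is +1, a→c is +2, c→f is +3 — the shift increases by 1 each position. The shift increases by 1 at each position, starting from +0: 0, 1, 2, ….
Applying it to vault: v+0=v, a+1=b, u+2=w, l+3=o, t+4=x.

vbwox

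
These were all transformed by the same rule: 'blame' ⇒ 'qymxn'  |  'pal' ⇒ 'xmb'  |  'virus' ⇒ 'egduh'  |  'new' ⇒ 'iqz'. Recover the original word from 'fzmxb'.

The output letters match the input read backwards, each shifted +12: blame reversed is emalb. The word is reversed, then every letter is shifted forward by 12.
Decoding fzmxb: shift back: f−12=t, z−12=n, m−12=a, x−12=l, b−12=p → tnalp; then reverse → plant.

plant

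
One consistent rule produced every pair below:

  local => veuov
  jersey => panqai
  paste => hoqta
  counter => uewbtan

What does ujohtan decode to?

chapter

l(11)→v(21) and o(14)→e(4) fit y≡3x+14 (mod 26); the inverse of 3 mod 26 is 9. This is an affine cipher: with a=0,…,z=25, each position x becomes (3x+14) mod 26.
Reversing it on ujohtan: u(20)→9·(20−14)≡2=c; j(9)→9·(9−14)≡7=h; o(14)→9·(14−14)≡0=a; h(7)→9·(7−14)≡15=p; t(19)→9·(19−14)≡19=t; a(0)→9·(0−14)≡4=e; n(13)→9·(13−14)≡17=r (all mod 26).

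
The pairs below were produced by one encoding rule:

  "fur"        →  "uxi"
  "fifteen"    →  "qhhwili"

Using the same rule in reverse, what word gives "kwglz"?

width

Two steps: reverse the string, then apply a Caesar shift of +3.
Reversing it on kwglz: shift back: k−3=h, w−3=t, g−3=d, l−3=i, z−3=w → htdiw; then reverse → width.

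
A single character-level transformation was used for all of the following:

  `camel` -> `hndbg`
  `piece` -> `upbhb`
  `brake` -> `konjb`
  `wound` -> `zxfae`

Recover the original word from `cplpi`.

c(2)→h(7) and a(0)→n(13) fit y≡23x+13 (mod 26); the inverse of 23 mod 26 is 17. Treating letters as 0–25, the rule is x ↦ 23x + 13 (mod 26).
Undoing it on cplpi: c(2)→17·(2−13)≡21=v; p(15)→17·(15−13)≡8=i; l(11)→17·(11−13)≡18=s; p(15)→17·(15−13)≡8=i; i(8)→17·(8−13)≡19=t (all mod 26).

visit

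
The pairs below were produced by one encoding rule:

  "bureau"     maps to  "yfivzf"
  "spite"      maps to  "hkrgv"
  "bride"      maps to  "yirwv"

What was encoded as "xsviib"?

Each letter is replaced by its mirror in the alphabet: a↔z, b↔y, c↔x, and so on (the Atbash cipher).
Undoing it on xsviib: x↔c, s↔h, v↔e, i↔r, i↔r, b↔y.

cherry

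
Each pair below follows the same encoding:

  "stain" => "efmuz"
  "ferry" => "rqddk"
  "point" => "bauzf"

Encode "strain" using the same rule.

efdmuz

Compare letters: s→e is +12, t→f is +12, a→m is +12 — a constant shift. This is a Caesar cipher with shift 12.
Applying it to strain: s+12=e, t+12=f, r+12=d, a+12=m, i+12=u, n+12=z.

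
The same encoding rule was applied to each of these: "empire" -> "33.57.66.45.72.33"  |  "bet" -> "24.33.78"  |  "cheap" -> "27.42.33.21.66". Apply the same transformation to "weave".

87.33.21.84.33

Each letter becomes 3×(its alphabet position, a=1..z=26) + 18.
Applying it to weave: w=23→87, e=5→33, a=1→21, v=22→84, e=5→33.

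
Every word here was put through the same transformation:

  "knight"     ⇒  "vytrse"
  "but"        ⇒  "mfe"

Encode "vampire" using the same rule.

glxatcp

Each letter is shifted forward by 11 in the alphabet (a Caesar shift of +11).
On vampire: v+11=g, a+11=l, m+11=x, p+11=a, i+11=t, r+11=c, e+11=p.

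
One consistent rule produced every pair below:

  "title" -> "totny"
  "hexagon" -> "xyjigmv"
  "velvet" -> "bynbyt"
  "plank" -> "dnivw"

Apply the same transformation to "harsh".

t(19)→t(19) and i(8)→o(14) fit y≡17x+8 (mod 26); the inverse of 17 mod 26 is 23. This is an affine cipher: with a=0,…,z=25, each position x becomes (17x+8) mod 26.
On harsh: h(7)→17·7+8≡23=x; a(0)→17·0+8≡8=i; r(17)→17·17+8≡11=l; s(18)→17·18+8≡2=c; h(7)→17·7+8≡23=x (all mod 26).

xilcx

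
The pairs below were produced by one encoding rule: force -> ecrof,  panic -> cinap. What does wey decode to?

yew

The output letters match the input read backwards: force reversed is ecrof. It's just the letters in reverse order.
Undoing it on wey: then reverse → yew.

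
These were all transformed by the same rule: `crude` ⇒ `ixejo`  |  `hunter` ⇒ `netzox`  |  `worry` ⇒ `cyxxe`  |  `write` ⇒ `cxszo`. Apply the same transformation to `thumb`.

Two shifts are in play — +10 for a/e/i/o/u, +6 for every other letter.
For thumb: t(cons)+6=z, h(cons)+6=n, u(vowel)+10=e, m(cons)+6=s, b(cons)+6=h.

znesh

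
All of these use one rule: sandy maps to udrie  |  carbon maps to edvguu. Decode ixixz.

guest

In sandy: s→u is +2, a→d is +3, n→r is +4, d→i is +5 — the shift increases by 1 each position. The shift increases by 1 at each position, starting from +2: 2, 3, 4, ….
Undoing it on ixixz: i−2=g, x−3=u, i−4=e, x−5=s, z−6=t.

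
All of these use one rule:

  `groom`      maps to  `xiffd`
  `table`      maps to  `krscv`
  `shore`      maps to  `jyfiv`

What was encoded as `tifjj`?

It's a constant shift of +17 (ROT17).
Reversing it on tifjj: t−17=c, i−17=r, f−17=o, j−17=s, j−17=s.

cross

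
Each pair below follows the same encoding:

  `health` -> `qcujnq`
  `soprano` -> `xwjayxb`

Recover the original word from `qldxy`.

pouch

The output letters match the input read backwards, each shifted +9: health reversed is htlaeh. Read the word backwards and shift each letter +9.
Decoding qldxy: shift back: q−9=h, l−9=c, d−9=u, x−9=o, y−9=p → hcuop; then reverse → pouch.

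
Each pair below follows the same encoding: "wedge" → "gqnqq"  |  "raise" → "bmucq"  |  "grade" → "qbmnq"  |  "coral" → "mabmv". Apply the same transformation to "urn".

gbx

Vowels shift forward by 12 and consonants shift forward by 10.
For urn: u(vowel)+12=g, r(cons)+10=b, n(cons)+10=x.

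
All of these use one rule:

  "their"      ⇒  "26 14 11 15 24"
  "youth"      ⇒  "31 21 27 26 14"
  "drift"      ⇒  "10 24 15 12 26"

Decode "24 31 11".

rye

t is letter #20 and maps to 26: an offset of 6. The number is (letter's place in the alphabet, a=1) + 6.
Undoing it on 24 31 11: 24→(24−6)÷1=18=r, 31→(31−6)÷1=25=y, 11→(11−6)÷1=5=e.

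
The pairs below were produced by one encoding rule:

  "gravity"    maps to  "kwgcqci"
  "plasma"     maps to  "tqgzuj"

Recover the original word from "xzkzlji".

tuesday

In gravity: g→k is +4, r→w is +5, a→g is +6, v→c is +7 — the shift increases by 1 each position. Letter i (0-indexed) is shifted by i+4, so successive shifts are 4, 5, 6, ….
Decoding xzkzlji: x−4=t, z−5=u, k−6=e, z−7=s, l−8=d, j−9=a, i−10=y.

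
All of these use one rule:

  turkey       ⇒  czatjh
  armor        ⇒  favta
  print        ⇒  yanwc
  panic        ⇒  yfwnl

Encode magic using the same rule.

vfpnl

The shift depends on letter class: consonant t→c is +9, but vowel u→z is +5. Vowels shift forward by 5 and consonants shift forward by 9.
Applying it to magic: m(cons)+9=v, a(vowel)+5=f, g(cons)+9=p, i(vowel)+5=n, c(cons)+9=l.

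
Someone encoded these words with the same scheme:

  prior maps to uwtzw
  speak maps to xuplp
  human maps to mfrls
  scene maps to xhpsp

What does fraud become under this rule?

kwlfi

The shift depends on letter class: consonant p→u is +5, but vowel i→t is +11. Vowels shift forward by 11 and consonants shift forward by 5.
On fraud: f(cons)+5=k, r(cons)+5=w, a(vowel)+11=l, u(vowel)+11=f, d(cons)+5=i.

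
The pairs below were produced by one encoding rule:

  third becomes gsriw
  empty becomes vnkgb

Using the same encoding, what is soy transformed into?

Each pair mirrors across the alphabet (t↔g, h↔s, i↔r): positions sum to 25. This is the alphabet-reversal cipher (Atbash): a becomes z, b becomes y, etc.
Applying it to soy: s↔h, o↔l, y↔b.

hlb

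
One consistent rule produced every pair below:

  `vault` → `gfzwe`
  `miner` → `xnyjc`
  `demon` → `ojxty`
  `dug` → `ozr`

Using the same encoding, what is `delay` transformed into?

ojwfj

The shift depends on letter class: consonant v→g is +11, but vowel a→f is +5. The rule splits by letter class: vowels +5, consonants +11.
On delay: d(cons)+11=o, e(vowel)+5=j, l(cons)+11=w, a(vowel)+5=f, y(cons)+11=j.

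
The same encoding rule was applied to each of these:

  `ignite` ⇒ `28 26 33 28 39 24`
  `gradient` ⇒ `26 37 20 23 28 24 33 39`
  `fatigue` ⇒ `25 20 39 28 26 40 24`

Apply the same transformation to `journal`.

29 34 40 37 33 20 31

i is letter #9 and maps to 28: an offset of 19. The number is (letter's place in the alphabet, a=1) + 19.
On journal: j=10→29, o=15→34, u=21→40, r=18→37, n=14→33, a=1→20, l=12→31.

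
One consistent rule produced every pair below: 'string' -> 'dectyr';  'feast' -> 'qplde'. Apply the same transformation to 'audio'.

This is a Caesar cipher with shift 11.
For audio: a+11=l, u+11=f, d+11=o, i+11=t, o+11=z.

lfotz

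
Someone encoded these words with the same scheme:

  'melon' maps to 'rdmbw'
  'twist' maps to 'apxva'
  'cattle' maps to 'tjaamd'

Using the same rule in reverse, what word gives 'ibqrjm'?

formal

Each letter's alphabet position (a=0..z=25) is mapped through 5·x+9 mod 26 — an affine cipher.
Reversing it on ibqrjm: i(8)→21·(8−9)≡5=f; b(1)→21·(1−9)≡14=o; q(16)→21·(16−9)≡17=r; r(17)→21·(17−9)≡12=m; j(9)→21·(9−9)≡0=a; m(12)→21·(12−9)≡11=l (all mod 26).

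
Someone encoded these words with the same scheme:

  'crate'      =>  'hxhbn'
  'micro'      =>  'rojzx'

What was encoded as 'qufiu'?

loyal

The shift increases by 1 at each position, starting from +5: 5, 6, 7, ….
Reversing it on qufiu: q−5=l, u−6=o, f−7=y, i−8=a, u−9=l.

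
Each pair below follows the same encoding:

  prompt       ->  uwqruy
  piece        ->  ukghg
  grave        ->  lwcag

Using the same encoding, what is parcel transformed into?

The rule splits by letter class: vowels +2, consonants +5.
On parcel: p(cons)+5=u, a(vowel)+2=c, r(cons)+5=w, c(cons)+5=h, e(vowel)+2=g, l(cons)+5=q.

ucwhgq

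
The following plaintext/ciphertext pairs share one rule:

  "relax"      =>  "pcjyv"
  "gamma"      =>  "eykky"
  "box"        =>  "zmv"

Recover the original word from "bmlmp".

donor

Compare letters: r→p is +24, e→c is +24, l→j is +24 — a constant shift. This is a Caesar cipher with shift 24.
Undoing it on bmlmp: b−24=d, m−24=o, l−24=n, m−24=o, p−24=r.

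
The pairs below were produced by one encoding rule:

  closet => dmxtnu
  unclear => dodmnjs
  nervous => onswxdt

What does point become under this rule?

The shift depends on letter class: consonant c→d is +1, but vowel o→x is +9. The rule splits by letter class: vowels +9, consonants +1.
Applying it to point: p(cons)+1=q, o(vowel)+9=x, i(vowel)+9=r, n(cons)+1=o, t(cons)+1=u.

qxrou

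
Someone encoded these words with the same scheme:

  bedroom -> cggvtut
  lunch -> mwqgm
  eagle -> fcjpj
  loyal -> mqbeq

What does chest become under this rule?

djhwy

In bedroom: b→c is +1, e→g is +2, d→g is +3, r→v is +4 — the shift increases by 1 each position. Each letter shifts forward by (position + 1), i.e. 1, 2, 3, … — the shift grows by one for each successive letter.
For chest: c+1=d, h+2=j, e+3=h, s+4=w, t+5=y.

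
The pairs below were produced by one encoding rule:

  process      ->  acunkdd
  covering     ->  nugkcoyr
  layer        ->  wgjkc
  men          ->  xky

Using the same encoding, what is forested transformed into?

The shift depends on letter class: consonant p→a is +11, but vowel o→u is +6. The rule splits by letter class: vowels +6, consonants +11.
On forested: f(cons)+11=q, o(vowel)+6=u, r(cons)+11=c, e(vowel)+6=k, s(cons)+11=d, t(cons)+11=e, e(vowel)+6=k, d(cons)+11=o.

quckdeko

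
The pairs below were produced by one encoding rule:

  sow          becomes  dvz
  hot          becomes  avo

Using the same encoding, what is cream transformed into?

thlyj

The output letters match the input read backwards, each shifted +7: sow reversed is wos. Two steps: reverse the string, then apply a Caesar shift of +7.
Applying it to cream: reverse → maerc; then shift: m+7=t, a+7=h, e+7=l, r+7=y, c+7=j.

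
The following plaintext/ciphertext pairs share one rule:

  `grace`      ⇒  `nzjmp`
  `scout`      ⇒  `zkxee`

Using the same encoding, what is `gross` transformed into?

nzxcd

In grace: g→n is +7, r→z is +8, a→j is +9, c→m is +10 — the shift increases by 1 each position. Letter i (0-indexed) is shifted by i+7, so successive shifts are 7, 8, 9, ….
Applying it to gross: g+7=n, r+8=z, o+9=x, s+10=c, s+11=d.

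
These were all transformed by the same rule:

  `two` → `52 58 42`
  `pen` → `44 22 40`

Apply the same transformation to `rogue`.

48 42 26 54 22

With a=1..z=26, the number is 2·pos + 12.
On rogue: r=18→48, o=15→42, g=7→26, u=21→54, e=5→22.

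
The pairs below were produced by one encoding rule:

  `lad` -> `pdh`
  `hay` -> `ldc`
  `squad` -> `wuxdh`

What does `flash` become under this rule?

jpdwl

The shift depends on letter class: consonant l→p is +4, but vowel a→d is +3. Two shifts are in play — +3 for a/e/i/o/u, +4 for every other letter.
For flash: f(cons)+4=j, l(cons)+4=p, a(vowel)+3=d, s(cons)+4=w, h(cons)+4=l.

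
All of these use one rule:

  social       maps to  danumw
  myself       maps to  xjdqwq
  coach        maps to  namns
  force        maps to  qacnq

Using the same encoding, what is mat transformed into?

xme

The rule splits by letter class: vowels +12, consonants +11.
For mat: m(cons)+11=x, a(vowel)+12=m, t(cons)+11=e.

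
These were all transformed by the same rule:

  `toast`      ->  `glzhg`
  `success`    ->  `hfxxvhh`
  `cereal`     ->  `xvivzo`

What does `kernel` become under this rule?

Each pair mirrors across the alphabet (t↔g, o↔l, a↔z): positions sum to 25. Each letter is replaced by its mirror in the alphabet: a↔z, b↔y, c↔x, and so on (the Atbash cipher).
On kernel: k↔p, e↔v, r↔i, n↔m, e↔v, l↔o.

pvimvo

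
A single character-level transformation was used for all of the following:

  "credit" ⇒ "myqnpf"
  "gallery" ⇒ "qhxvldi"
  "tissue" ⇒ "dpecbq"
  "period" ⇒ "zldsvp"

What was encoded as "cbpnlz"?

Shifts by position in credit: pos 0: c→m (+10), pos 1: r→y (+7), pos 2: e→q (+12), pos 3: d→n (+10), pos 4: i→p (+7), pos 5: t→f (+12) — repeating every 3. A repeating key of period 3 is used — shifts +10, +7, +12 over and over.
Reversing it on cbpnlz: c−10=s, b−7=u, p−12=d, n−10=d, l−7=e, z−12=n.

sudden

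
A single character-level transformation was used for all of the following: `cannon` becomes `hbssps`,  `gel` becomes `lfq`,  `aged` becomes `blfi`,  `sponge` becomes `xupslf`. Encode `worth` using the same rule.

bpwym

The shift depends on letter class: consonant c→h is +5, but vowel a→b is +1. Vowels shift forward by 1 and consonants shift forward by 5.
For worth: w(cons)+5=b, o(vowel)+1=p, r(cons)+5=w, t(cons)+5=y, h(cons)+5=m.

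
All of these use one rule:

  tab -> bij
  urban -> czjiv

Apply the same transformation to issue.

qaacm

Compare letters: t→b is +8, a→i is +8, b→j is +8 — a constant shift. Every letter moves 8 places later in the alphabet, wrapping around z→a.
Applying it to issue: i+8=q, s+8=a, s+8=a, u+8=c, e+8=m.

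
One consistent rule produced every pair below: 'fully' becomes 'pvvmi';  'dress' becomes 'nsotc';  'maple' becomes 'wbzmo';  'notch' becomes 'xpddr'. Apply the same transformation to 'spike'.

Shifts by position in fully: pos 0: f→p (+10), pos 1: u→v (+1), pos 2: l→v (+10), pos 3: l→m (+1) — repeating every 2. The shifts repeat in a cycle of length 2: positions 0,1,… shift by +10, +1, then the pattern repeats.
For spike: s+10=c, p+1=q, i+10=s, k+1=l, e+10=o.

cqslo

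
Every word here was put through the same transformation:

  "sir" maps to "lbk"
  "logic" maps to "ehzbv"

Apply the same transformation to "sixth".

This is a Caesar cipher with shift 19.
On sixth: s+19=l, i+19=b, x+19=q, t+19=m, h+19=a.

lbqma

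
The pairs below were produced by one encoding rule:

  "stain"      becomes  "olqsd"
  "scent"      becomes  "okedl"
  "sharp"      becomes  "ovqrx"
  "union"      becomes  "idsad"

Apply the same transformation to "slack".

s(18)→o(14) and t(19)→l(11) fit y≡23x+16 (mod 26); the inverse of 23 mod 26 is 17. Each letter's alphabet position (a=0..z=25) is mapped through 23·x+16 mod 26 — an affine cipher.
For slack: s(18)→23·18+16≡14=o; l(11)→23·11+16≡9=j; a(0)→23·0+16≡16=q; c(2)→23·2+16≡10=k; k(10)→23·10+16≡12=m (all mod 26).

ojqkm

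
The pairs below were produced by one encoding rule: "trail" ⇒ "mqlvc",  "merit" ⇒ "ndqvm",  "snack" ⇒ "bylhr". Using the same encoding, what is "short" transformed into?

bkjqm

t(19)→m(12) and r(17)→q(16) fit y≡11x+11 (mod 26); the inverse of 11 mod 26 is 19. This is an affine cipher: with a=0,…,z=25, each position x becomes (11x+11) mod 26.
On short: s(18)→11·18+11≡1=b; h(7)→11·7+11≡10=k; o(14)→11·14+11≡9=j; r(17)→11·17+11≡16=q; t(19)→11·19+11≡12=m (all mod 26).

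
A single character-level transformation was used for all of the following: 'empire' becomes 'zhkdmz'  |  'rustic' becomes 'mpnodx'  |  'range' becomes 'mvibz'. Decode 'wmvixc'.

Compare letters: e→z is +21, m→h is +21, p→k is +21 — a constant shift. Every letter moves 21 places later in the alphabet, wrapping around z→a.
Undoing it on wmvixc: w−21=b, m−21=r, v−21=a, i−21=n, x−21=c, c−21=h.

branch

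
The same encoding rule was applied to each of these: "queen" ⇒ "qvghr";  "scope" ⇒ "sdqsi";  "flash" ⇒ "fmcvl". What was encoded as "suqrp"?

stool

In queen: q→q is +0, u→v is +1, e→g is +2, e→h is +3 — the shift increases by 1 each position. Letter i (0-indexed) is shifted by i+0, so successive shifts are 0, 1, 2, ….
Decoding suqrp: s−0=s, u−1=t, q−2=o, r−3=o, p−4=l.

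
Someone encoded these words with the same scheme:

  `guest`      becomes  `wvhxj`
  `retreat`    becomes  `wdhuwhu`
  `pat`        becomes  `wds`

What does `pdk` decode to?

Read the word backwards and shift each letter +3.
Decoding pdk: shift back: p−3=m, d−3=a, k−3=h → mah; then reverse → ham.

ham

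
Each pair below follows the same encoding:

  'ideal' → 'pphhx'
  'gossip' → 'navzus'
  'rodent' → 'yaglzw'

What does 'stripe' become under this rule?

zfupbh

Shifts by position in ideal: pos 0: i→p (+7), pos 1: d→p (+12), pos 2: e→h (+3), pos 3: a→h (+7), pos 4: l→x (+12) — repeating every 3. It's a Vigenère-style cipher with numeric key [7,12,3]: position i shifts by key[i mod 3].
For stripe: s+7=z, t+12=f, r+3=u, i+7=p, p+12=b, e+3=h.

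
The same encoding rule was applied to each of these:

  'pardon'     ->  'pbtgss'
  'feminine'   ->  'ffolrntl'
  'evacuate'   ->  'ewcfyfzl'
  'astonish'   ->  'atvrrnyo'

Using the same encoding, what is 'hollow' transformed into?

hpnosb

In pardon: p→p is +0, a→b is +1, r→t is +2, d→g is +3 — the shift increases by 1 each position. Each letter shifts forward by its position index (0, 1, 2, …) — the shift grows by one for each successive letter.
Applying it to hollow: h+0=h, o+1=p, l+2=n, l+3=o, o+4=s, w+5=b.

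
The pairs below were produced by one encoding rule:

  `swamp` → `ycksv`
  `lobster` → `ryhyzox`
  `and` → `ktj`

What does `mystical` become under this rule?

The rule splits by letter class: vowels +10, consonants +6.
Applying it to mystical: m(cons)+6=s, y(cons)+6=e, s(cons)+6=y, t(cons)+6=z, i(vowel)+10=s, c(cons)+6=i, a(vowel)+10=k, l(cons)+6=r.

seyzsikr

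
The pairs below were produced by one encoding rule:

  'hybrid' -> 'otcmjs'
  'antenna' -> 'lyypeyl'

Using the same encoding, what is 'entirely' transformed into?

Two steps: reverse the string, then apply a Caesar shift of +11.
Applying it to entirely: reverse → yleritne; then shift: y+11=j, l+11=w, e+11=p, r+11=c, i+11=t, t+11=e, n+11=y, e+11=p.

jwpcteyp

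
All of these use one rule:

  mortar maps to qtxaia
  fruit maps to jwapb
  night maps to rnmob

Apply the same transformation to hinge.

lntnm

In mortar: m→q is +4, o→t is +5, r→x is +6, t→a is +7 — the shift increases by 1 each position. Letter i (0-indexed) is shifted by i+4, so successive shifts are 4, 5, 6, ….
Applying it to hinge: h+4=l, i+5=n, n+6=t, g+7=n, e+8=m.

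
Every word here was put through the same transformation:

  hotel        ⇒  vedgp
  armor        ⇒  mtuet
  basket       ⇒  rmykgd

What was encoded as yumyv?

Each letter's alphabet position (a=0..z=25) is mapped through 5·x+12 mod 26 — an affine cipher.
Reversing it on yumyv: y(24)→21·(24−12)≡18=s; u(20)→21·(20−12)≡12=m; m(12)→21·(12−12)≡0=a; y(24)→21·(24−12)≡18=s; v(21)→21·(21−12)≡7=h (all mod 26).

smash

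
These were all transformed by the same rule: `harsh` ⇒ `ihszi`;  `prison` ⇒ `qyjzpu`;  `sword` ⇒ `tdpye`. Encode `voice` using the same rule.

wvjjf

Shifts by position in harsh: pos 0: h→i (+1), pos 1: a→h (+7), pos 2: r→s (+1), pos 3: s→z (+7) — repeating every 2. The shifts repeat in a cycle of length 2: positions 0,1,… shift by +1, +7, then the pattern repeats.
Applying it to voice: v+1=w, o+7=v, i+1=j, c+7=j, e+1=f.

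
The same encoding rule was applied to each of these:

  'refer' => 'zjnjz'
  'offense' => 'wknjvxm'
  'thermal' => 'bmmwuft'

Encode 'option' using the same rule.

Shifts by position in refer: pos 0: r→z (+8), pos 1: e→j (+5), pos 2: f→n (+8), pos 3: e→j (+5) — repeating every 2. A repeating key of period 2 is used — shifts +8, +5 over and over.
Applying it to option: o+8=w, p+5=u, t+8=b, i+5=n, o+8=w, n+5=s.

wubnws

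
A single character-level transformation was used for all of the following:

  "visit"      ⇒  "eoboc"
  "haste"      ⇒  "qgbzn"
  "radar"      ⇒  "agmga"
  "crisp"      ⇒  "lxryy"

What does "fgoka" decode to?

It's a Vigenère-style cipher with numeric key [9,6]: position i shifts by key[i mod 2].
Decoding fgoka: f−9=w, g−6=a, o−9=f, k−6=e, a−9=r.

wafer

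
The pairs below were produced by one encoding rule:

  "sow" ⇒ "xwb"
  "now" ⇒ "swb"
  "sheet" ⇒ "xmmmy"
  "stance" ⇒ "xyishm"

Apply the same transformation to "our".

wcw

The rule splits by letter class: vowels +8, consonants +5.
For our: o(vowel)+8=w, u(vowel)+8=c, r(cons)+5=w.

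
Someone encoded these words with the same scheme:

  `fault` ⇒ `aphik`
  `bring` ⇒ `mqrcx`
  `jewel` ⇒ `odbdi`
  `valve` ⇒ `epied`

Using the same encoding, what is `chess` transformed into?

judnn

f(5)→a(0) and a(0)→p(15) fit y≡23x+15 (mod 26); the inverse of 23 mod 26 is 17. Each letter's alphabet position (a=0..z=25) is mapped through 23·x+15 mod 26 — an affine cipher.
Applying it to chess: c(2)→23·2+15≡9=j; h(7)→23·7+15≡20=u; e(4)→23·4+15≡3=d; s(18)→23·18+15≡13=n; s(18)→23·18+15≡13=n (all mod 26).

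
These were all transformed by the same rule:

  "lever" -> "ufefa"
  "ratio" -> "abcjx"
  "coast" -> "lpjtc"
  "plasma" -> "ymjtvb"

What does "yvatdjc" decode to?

pursuit

Shifts by position in lever: pos 0: l→u (+9), pos 1: e→f (+1), pos 2: v→e (+9), pos 3: e→f (+1) — repeating every 2. A repeating key of period 2 is used — shifts +9, +1 over and over.
Decoding yvatdjc: y−9=p, v−1=u, a−9=r, t−1=s, d−9=u, j−1=i, c−9=t.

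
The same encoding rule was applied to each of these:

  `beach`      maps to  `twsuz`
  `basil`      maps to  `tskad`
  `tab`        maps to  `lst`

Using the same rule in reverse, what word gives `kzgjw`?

shore

Compare letters: b→t is +18, e→w is +18, a→s is +18 — a constant shift. This is a Caesar cipher with shift 18.
Undoing it on kzgjw: k−18=s, z−18=h, g−18=o, j−18=r, w−18=e.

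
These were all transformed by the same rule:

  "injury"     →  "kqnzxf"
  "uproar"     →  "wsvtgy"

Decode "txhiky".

In injury: i→k is +2, n→q is +3, j→n is +4, u→z is +5 — the shift increases by 1 each position. The shift increases by 1 at each position, starting from +2: 2, 3, 4, ….
Reversing it on txhiky: t−2=r, x−3=u, h−4=d, i−5=d, k−6=e, y−7=r.

rudder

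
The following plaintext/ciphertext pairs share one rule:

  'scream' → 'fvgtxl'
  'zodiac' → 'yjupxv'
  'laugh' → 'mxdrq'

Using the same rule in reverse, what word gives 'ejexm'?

total

s(18)→f(5) and c(2)→v(21) fit y≡25x+23 (mod 26); the inverse of 25 mod 26 is 25. This is an affine cipher: with a=0,…,z=25, each position x becomes (25x+23) mod 26.
Decoding ejexm: e(4)→25·(4−23)≡19=t; j(9)→25·(9−23)≡14=o; e(4)→25·(4−23)≡19=t; x(23)→25·(23−23)≡0=a; m(12)→25·(12−23)≡11=l (all mod 26).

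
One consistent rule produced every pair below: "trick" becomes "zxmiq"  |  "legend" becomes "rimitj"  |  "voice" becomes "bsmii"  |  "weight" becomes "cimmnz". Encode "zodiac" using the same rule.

fsjmei

The rule splits by letter class: vowels +4, consonants +6.
For zodiac: z(cons)+6=f, o(vowel)+4=s, d(cons)+6=j, i(vowel)+4=m, a(vowel)+4=e, c(cons)+6=i.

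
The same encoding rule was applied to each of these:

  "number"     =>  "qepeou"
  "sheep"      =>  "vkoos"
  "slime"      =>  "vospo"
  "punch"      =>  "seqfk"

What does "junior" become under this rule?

meqsyu

Vowels shift forward by 10 and consonants shift forward by 3.
For junior: j(cons)+3=m, u(vowel)+10=e, n(cons)+3=q, i(vowel)+10=s, o(vowel)+10=y, r(cons)+3=u.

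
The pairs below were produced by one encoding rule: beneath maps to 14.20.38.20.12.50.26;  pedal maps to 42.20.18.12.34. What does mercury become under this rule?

36.20.46.16.52.46.60

b(#2)→14 and e(#5)→20: differences scale by 2, so n = 2·pos + 10. Each letter becomes 2×(its alphabet position, a=1..z=26) + 10.
Applying it to mercury: m=13→36, e=5→20, r=18→46, c=3→16, u=21→52, r=18→46, y=25→60.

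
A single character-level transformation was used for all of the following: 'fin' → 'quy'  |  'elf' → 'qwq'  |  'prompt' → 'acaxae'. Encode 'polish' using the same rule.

aawuds

The shift depends on letter class: consonant f→q is +11, but vowel i→u is +12. The rule splits by letter class: vowels +12, consonants +11.
On polish: p(cons)+11=a, o(vowel)+12=a, l(cons)+11=w, i(vowel)+12=u, s(cons)+11=d, h(cons)+11=s.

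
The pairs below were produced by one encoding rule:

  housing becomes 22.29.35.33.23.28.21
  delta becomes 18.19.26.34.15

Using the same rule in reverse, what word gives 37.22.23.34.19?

white

h is letter #8 and maps to 22: an offset of 14. Letters become their 1-based position plus 14 (so a→15, b→16, …).
Decoding 37.22.23.34.19: 37→(37−14)÷1=23=w, 22→(22−14)÷1=8=h, 23→(23−14)÷1=9=i, 34→(34−14)÷1=20=t, 19→(19−14)÷1=5=e.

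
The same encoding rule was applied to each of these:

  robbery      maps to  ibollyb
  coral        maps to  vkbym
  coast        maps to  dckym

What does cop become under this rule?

zym

Two steps: reverse the string, then apply a Caesar shift of +10.
Applying it to cop: reverse → poc; then shift: p+10=z, o+10=y, c+10=m.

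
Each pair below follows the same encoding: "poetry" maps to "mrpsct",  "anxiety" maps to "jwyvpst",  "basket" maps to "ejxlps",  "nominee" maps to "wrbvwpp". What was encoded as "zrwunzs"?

p(15)→m(12) and o(14)→r(17) fit y≡21x+9 (mod 26); the inverse of 21 mod 26 is 5. Treating letters as 0–25, the rule is x ↦ 21x + 9 (mod 26).
Reversing it on zrwunzs: z(25)→5·(25−9)≡2=c; r(17)→5·(17−9)≡14=o; w(22)→5·(22−9)≡13=n; u(20)→5·(20−9)≡3=d; n(13)→5·(13−9)≡20=u; z(25)→5·(25−9)≡2=c; s(18)→5·(18−9)≡19=t (all mod 26).

conduct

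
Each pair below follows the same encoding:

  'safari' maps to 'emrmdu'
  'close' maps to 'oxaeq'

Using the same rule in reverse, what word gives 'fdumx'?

Compare letters: s→e is +12, a→m is +12, f→r is +12 — a constant shift. This is a Caesar cipher with shift 12.
Decoding fdumx: f−12=t, d−12=r, u−12=i, m−12=a, x−12=l.

trial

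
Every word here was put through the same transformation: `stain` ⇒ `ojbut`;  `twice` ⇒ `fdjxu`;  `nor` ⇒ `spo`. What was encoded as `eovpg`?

found

The output letters match the input read backwards, each shifted +1: stain reversed is niats. The word is reversed, then every letter is shifted forward by 1.
Reversing it on eovpg: shift back: e−1=d, o−1=n, v−1=u, p−1=o, g−1=f → dnuof; then reverse → found.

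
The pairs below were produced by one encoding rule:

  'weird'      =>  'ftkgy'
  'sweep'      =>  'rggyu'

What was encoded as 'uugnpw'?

Read the word backwards and shift each letter +2.
Reversing it on uugnpw: shift back: u−2=s, u−2=s, g−2=e, n−2=l, p−2=n, w−2=u → sselnu; then reverse → unless.

unless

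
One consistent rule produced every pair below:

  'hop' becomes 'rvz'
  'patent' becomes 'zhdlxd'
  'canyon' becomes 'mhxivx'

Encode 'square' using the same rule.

The shift depends on letter class: consonant h→r is +10, but vowel o→v is +7. Two shifts are in play — +7 for a/e/i/o/u, +10 for every other letter.
Applying it to square: s(cons)+10=c, q(cons)+10=a, u(vowel)+7=b, a(vowel)+7=h, r(cons)+10=b, e(vowel)+7=l.

cabhbl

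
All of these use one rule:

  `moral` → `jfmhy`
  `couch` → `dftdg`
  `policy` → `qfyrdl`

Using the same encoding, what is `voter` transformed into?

efizm

m(12)→j(9) and o(14)→f(5) fit y≡11x+7 (mod 26); the inverse of 11 mod 26 is 19. This is an affine cipher: with a=0,…,z=25, each position x becomes (11x+7) mod 26.
For voter: v(21)→11·21+7≡4=e; o(14)→11·14+7≡5=f; t(19)→11·19+7≡8=i; e(4)→11·4+7≡25=z; r(17)→11·17+7≡12=m (all mod 26).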